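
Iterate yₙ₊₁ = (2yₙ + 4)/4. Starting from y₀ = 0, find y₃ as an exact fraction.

7/4

y₁ = (2·0 + 4)/4 = 1.
y₂ = (2·1 + 4)/4 = 3/2.
y₃ = (2·(3/2) + 4)/4 = 7/4.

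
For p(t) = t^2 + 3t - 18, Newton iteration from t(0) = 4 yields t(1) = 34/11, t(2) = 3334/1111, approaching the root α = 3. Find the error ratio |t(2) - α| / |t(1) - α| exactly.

t(1) - α = 34/11 - 3 = 1/11, so |t(1) - α| = 1/11.
t(2) - α = 3334/1111 - 3 = 1/1111, so |t(2) - α| = 1/1111.
Ratio = (1/1111) / (1/11) = 1/101.

1/101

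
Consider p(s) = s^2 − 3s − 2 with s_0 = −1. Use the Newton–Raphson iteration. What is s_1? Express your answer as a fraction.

p'(s) = 2s − 3.
p(−1) = 2, p'(−1) = −5, so s_1 = (−1) − 2/(−5) = −3/5.

−3/5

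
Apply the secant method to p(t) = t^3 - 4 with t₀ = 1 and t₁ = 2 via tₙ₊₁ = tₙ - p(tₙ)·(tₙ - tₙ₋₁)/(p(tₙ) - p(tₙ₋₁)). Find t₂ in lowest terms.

10/7

p(1) = -3, p(2) = 4. t₂ = 2 - 4·(2 - 1)/(4 - (-3)) = 10/7.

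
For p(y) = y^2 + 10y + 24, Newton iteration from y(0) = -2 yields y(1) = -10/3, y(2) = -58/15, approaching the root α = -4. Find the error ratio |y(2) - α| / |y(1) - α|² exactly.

y(1) - α = -10/3 - (-4) = -10/3 + 4 = 2/3, so |y(1) - α| = 2/3.
y(2) - α = -58/15 - (-4) = -58/15 + 4 = 2/15, so |y(2) - α| = 2/15.
|y(1) - α|² = 4/9.
Ratio = (2/15) / (4/9) = 3/10.

3/10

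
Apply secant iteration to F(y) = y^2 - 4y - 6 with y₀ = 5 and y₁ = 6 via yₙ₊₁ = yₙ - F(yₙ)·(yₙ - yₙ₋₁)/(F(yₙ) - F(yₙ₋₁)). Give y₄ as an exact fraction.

5694/1103

F(5) = -1, F(6) = 6. y₂ = 6 - 6·(6 - 5)/(6 - (-1)) = 36/7.
F(6) = 6, F(36/7) = -6/49. y₃ = (36/7) - (-6/49)·((36/7) - 6)/((-6/49) - 6) = 129/25.
F(36/7) = -6/49, F(129/25) = -9/625. y₄ = (129/25) - (-9/625)·((129/25) - (36/7))/((-9/625) - (-6/49)) = 5694/1103.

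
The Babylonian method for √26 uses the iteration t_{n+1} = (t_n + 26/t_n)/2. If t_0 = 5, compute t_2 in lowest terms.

5201/1020

t_1 = (5 + 26/5)/2 = 51/10.
t_2 = (51/10 + 26/(51/10))/2 = 5201/1020.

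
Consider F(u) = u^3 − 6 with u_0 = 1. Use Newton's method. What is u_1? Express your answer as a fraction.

8/3

F'(u) = 3u^2.
F(1) = −5, F'(1) = 3, so u_1 = 1 − (−5)/3 = 8/3.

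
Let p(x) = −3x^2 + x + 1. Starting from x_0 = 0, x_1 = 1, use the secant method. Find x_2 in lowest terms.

p(0) = 1, p(1) = −1. x_2 = 1 − (−1)·(1 − 0)/((−1) − 1) = 1/2.

1/2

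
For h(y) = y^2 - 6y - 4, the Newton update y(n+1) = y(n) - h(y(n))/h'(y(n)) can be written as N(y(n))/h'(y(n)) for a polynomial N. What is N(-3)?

h'(y) = 2y - 6.
N(y) = y·h'(y) - h(y) = y·(2y - 6) - (y^2 - 6y - 4) = y^2 + 4.
N(-3) = 13.

13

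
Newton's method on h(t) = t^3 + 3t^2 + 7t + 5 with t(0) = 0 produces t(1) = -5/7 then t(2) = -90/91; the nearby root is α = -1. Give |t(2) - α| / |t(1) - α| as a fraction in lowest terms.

t(1) - α = -5/7 - (-1) = -5/7 + 1 = 2/7, so |t(1) - α| = 2/7.
t(2) - α = -90/91 - (-1) = -90/91 + 1 = 1/91, so |t(2) - α| = 1/91.
Ratio = (1/91) / (2/7) = 1/26.

1/26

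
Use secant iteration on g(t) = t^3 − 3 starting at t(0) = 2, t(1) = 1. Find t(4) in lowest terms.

g(2) = 5, g(1) = −2. t(2) = 1 − (−2)·(1 − 2)/((−2) − 5) = 9/7.
g(1) = −2, g(9/7) = −300/343. t(3) = (9/7) − (−300/343)·((9/7) − 1)/((−300/343) − (−2)) = 291/193.
g(9/7) = −300/343, g(291/193) = 3075000/7189057. t(4) = (291/193) − (3075000/7189057)·((291/193) − (9/7))/((3075000/7189057) − (−300/343)) = 5119903/3568269.

5119903/3568269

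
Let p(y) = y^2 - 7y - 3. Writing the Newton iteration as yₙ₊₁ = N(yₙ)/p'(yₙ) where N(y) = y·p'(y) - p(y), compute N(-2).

p'(y) = 2y - 7.
N(y) = y·p'(y) - p(y) = y·(2y - 7) - (y^2 - 7y - 3) = y^2 + 3.
N(-2) = 7.

7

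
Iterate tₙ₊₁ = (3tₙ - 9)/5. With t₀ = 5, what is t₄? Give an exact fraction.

t₁ = (3·5 - 9)/5 = 6/5.
t₂ = (3·(6/5) - 9)/5 = -27/25.
t₃ = (3·(-27/25) - 9)/5 = -306/125.
t₄ = (3·(-306/125) - 9)/5 = -2043/625.

-2043/625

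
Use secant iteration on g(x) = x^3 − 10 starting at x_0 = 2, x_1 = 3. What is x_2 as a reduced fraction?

40/19

g(2) = −2, g(3) = 17. x_2 = 3 − 17·(3 − 2)/(17 − (−2)) = 40/19.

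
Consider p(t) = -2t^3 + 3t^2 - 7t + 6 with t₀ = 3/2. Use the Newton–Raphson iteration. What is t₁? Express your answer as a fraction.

51/46

p'(t) = -6t^2 + 6t - 7.
p(3/2) = -9/2, p'(3/2) = -23/2, so t₁ = (3/2) - (-9/2)/(-23/2) = 51/46.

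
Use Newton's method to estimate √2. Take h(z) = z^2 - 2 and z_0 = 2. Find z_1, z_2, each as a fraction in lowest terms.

z_1 = 3/2, z_2 = 17/12

h'(z) = 2z.
h(2) = 2, h'(2) = 4, so z_1 = 2 - 2/4 = 3/2.
h(3/2) = 1/4, h'(3/2) = 3, so z_2 = (3/2) - (1/4)/3 = 17/12.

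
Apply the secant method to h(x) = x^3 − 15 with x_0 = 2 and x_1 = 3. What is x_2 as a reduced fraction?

h(2) = −7, h(3) = 12. x_2 = 3 − 12·(3 − 2)/(12 − (−7)) = 45/19.

45/19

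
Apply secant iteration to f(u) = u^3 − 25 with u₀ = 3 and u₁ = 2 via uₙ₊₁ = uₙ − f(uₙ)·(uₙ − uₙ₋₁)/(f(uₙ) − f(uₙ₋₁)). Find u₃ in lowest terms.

19255/6559

f(3) = 2, f(2) = −17. u₂ = 2 − (−17)·(2 − 3)/((−17) − 2) = 55/19.
f(2) = −17, f(55/19) = −5100/6859. u₃ = (55/19) − (−5100/6859)·((55/19) − 2)/((−5100/6859) − (−17)) = 19255/6559.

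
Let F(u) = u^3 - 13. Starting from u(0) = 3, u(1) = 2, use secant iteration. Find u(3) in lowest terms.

F(3) = 14, F(2) = -5. u(2) = 2 - (-5)·(2 - 3)/((-5) - 14) = 43/19.
F(2) = -5, F(43/19) = -9660/6859. u(3) = (43/19) - (-9660/6859)·((43/19) - 2)/((-9660/6859) - (-5)) = 11659/4927.

11659/4927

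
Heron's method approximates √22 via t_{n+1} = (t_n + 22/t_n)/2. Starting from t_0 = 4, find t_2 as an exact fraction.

713/152

t_1 = (4 + 22/4)/2 = 19/4.
t_2 = (19/4 + 22/(19/4))/2 = 713/152.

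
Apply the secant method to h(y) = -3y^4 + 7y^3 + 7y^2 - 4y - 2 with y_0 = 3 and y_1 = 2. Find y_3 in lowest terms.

h(3) = -5, h(2) = 26. y_2 = 2 - 26·(2 - 3)/(26 - (-5)) = 88/31.
h(2) = 26, h(88/31) = 7731230/923521. y_3 = (88/31) - (7731230/923521)·((88/31) - 2)/((7731230/923521) - 26) = 1013449/313083.

1013449/313083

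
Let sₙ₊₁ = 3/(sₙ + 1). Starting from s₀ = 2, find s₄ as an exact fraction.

15/11

s₁ = 3/(2 + 1) = 1.
s₂ = 3/(1 + 1) = 3/2.
s₃ = 3/(3/2 + 1) = 6/5.
s₄ = 3/(6/5 + 1) = 15/11.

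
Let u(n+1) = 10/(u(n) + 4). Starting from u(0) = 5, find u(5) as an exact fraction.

u(1) = 10/(5 + 4) = 10/9.
u(2) = 10/(10/9 + 4) = 45/23.
u(3) = 10/(45/23 + 4) = 230/137.
u(4) = 10/(230/137 + 4) = 685/389.
u(5) = 10/(685/389 + 4) = 3890/2241.

3890/2241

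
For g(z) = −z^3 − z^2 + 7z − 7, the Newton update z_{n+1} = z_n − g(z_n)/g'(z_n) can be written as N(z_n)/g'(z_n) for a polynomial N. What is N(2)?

−13

g'(z) = −3z^2 − 2z + 7.
N(z) = z·g'(z) − g(z) = z·(−3z^2 − 2z + 7) − (−z^3 − z^2 + 7z − 7) = −2z^3 − z^2 + 7.
N(2) = −13.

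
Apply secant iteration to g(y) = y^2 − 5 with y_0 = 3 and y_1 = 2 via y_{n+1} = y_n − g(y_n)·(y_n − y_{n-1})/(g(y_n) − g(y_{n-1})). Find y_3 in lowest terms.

47/21

g(3) = 4, g(2) = −1. y_2 = 2 − (−1)·(2 − 3)/((−1) − 4) = 11/5.
g(2) = −1, g(11/5) = −4/25. y_3 = (11/5) − (−4/25)·((11/5) − 2)/((−4/25) − (−1)) = 47/21.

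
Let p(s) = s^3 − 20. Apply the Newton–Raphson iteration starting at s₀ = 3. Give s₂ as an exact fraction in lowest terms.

p'(s) = 3s^2.
p(3) = 7, p'(3) = 27, so s₁ = 3 − 7/27 = 74/27.
p(74/27) = 11564/19683, p'(74/27) = 5476/243, so s₂ = (74/27) − (11564/19683)/(5476/243) = 301027/110889.

301027/110889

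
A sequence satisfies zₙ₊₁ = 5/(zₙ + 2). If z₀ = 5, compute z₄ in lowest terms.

365/241

z₁ = 5/(5 + 2) = 5/7.
z₂ = 5/(5/7 + 2) = 35/19.
z₃ = 5/(35/19 + 2) = 95/73.
z₄ = 5/(95/73 + 2) = 365/241.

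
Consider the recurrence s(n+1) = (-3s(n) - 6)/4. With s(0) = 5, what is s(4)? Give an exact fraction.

s(1) = (-3·5 - 6)/4 = -21/4.
s(2) = (-3·(-21/4) - 6)/4 = 39/16.
s(3) = (-3·(39/16) - 6)/4 = -213/64.
s(4) = (-3·(-213/64) - 6)/4 = 255/256.

255/256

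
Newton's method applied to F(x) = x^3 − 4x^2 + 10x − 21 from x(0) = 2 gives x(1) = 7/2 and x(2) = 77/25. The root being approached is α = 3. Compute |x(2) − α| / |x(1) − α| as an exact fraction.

4/25

x(1) − α = 7/2 − 3 = 1/2, so |x(1) − α| = 1/2.
x(2) − α = 77/25 − 3 = 2/25, so |x(2) − α| = 2/25.
Ratio = (2/25) / (1/2) = 4/25.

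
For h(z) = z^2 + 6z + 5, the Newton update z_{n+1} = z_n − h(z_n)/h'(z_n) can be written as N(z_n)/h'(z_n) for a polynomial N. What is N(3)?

4

h'(z) = 2z + 6.
N(z) = z·h'(z) − h(z) = z·(2z + 6) − (z^2 + 6z + 5) = z^2 − 5.
N(3) = 4.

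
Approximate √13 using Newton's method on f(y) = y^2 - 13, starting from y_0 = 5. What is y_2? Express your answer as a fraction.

f'(y) = 2y.
f(5) = 12, f'(5) = 10, so y_1 = 5 - 12/10 = 19/5.
f(19/5) = 36/25, f'(19/5) = 38/5, so y_2 = (19/5) - (36/25)/(38/5) = 343/95.

343/95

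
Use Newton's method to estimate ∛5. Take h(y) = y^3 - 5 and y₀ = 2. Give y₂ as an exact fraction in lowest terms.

h'(y) = 3y^2.
h(2) = 3, h'(2) = 12, so y₁ = 2 - 3/12 = 7/4.
h(7/4) = 23/64, h'(7/4) = 147/16, so y₂ = (7/4) - (23/64)/(147/16) = 503/294.

503/294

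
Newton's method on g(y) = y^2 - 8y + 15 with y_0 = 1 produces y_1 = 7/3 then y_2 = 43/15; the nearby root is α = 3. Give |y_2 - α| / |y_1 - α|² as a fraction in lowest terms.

3/10

y_1 - α = 7/3 - 3 = -2/3, so |y_1 - α| = 2/3.
y_2 - α = 43/15 - 3 = -2/15, so |y_2 - α| = 2/15.
|y_1 - α|² = 4/9.
Ratio = (2/15) / (4/9) = 3/10.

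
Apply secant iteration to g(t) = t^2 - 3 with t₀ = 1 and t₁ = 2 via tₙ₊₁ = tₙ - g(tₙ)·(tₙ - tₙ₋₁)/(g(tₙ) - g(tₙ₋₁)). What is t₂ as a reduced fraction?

g(1) = -2, g(2) = 1. t₂ = 2 - 1·(2 - 1)/(1 - (-2)) = 5/3.

5/3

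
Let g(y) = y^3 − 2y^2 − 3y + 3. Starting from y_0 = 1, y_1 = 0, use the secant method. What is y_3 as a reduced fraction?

g(1) = −1, g(0) = 3. y_2 = 0 − 3·(0 − 1)/(3 − (−1)) = 3/4.
g(0) = 3, g(3/4) = 3/64. y_3 = (3/4) − (3/64)·((3/4) − 0)/((3/64) − 3) = 16/21.

16/21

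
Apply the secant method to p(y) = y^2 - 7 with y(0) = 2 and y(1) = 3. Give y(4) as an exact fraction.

p(2) = -3, p(3) = 2. y(2) = 3 - 2·(3 - 2)/(2 - (-3)) = 13/5.
p(3) = 2, p(13/5) = -6/25. y(3) = (13/5) - (-6/25)·((13/5) - 3)/((-6/25) - 2) = 37/14.
p(13/5) = -6/25, p(37/14) = -3/196. y(4) = (37/14) - (-3/196)·((37/14) - (13/5))/((-3/196) - (-6/25)) = 971/367.

971/367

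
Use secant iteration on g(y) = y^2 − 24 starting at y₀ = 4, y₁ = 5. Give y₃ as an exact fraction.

436/89

g(4) = −8, g(5) = 1. y₂ = 5 − 1·(5 − 4)/(1 − (−8)) = 44/9.
g(5) = 1, g(44/9) = −8/81. y₃ = (44/9) − (−8/81)·((44/9) − 5)/((−8/81) − 1) = 436/89.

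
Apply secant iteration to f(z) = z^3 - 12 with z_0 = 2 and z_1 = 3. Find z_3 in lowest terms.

f(2) = -4, f(3) = 15. z_2 = 3 - 15·(3 - 2)/(15 - (-4)) = 42/19.
f(3) = 15, f(42/19) = -8220/6859. z_3 = (42/19) - (-8220/6859)·((42/19) - 3)/((-8220/6859) - 15) = 5602/2469.

5602/2469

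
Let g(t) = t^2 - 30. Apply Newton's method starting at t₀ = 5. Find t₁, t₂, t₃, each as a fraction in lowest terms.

t₁ = 11/2, t₂ = 241/44, t₃ = 116161/21208

g'(t) = 2t.
g(5) = -5, g'(5) = 10, so t₁ = 5 - (-5)/10 = 11/2.
g(11/2) = 1/4, g'(11/2) = 11, so t₂ = (11/2) - (1/4)/11 = 241/44.
g(241/44) = 1/1936, g'(241/44) = 241/22, so t₃ = (241/44) - (1/1936)/(241/22) = 116161/21208.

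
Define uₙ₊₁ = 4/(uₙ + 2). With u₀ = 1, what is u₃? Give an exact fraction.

u₁ = 4/(1 + 2) = 4/3.
u₂ = 4/(4/3 + 2) = 6/5.
u₃ = 4/(6/5 + 2) = 5/4.

5/4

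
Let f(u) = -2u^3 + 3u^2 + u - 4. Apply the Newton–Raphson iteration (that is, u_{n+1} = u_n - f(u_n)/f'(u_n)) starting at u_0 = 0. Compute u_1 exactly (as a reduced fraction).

f'(u) = -6u^2 + 6u + 1.
f(0) = -4, f'(0) = 1, so u_1 = 0 - (-4)/1 = 4.

4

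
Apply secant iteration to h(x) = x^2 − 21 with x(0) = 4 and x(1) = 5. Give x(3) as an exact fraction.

197/43

h(4) = −5, h(5) = 4. x(2) = 5 − 4·(5 − 4)/(4 − (−5)) = 41/9.
h(5) = 4, h(41/9) = −20/81. x(3) = (41/9) − (−20/81)·((41/9) − 5)/((−20/81) − 4) = 197/43.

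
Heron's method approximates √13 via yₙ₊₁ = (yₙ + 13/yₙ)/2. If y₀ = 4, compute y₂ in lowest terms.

1673/464

y₁ = (4 + 13/4)/2 = 29/8.
y₂ = (29/8 + 13/(29/8))/2 = 1673/464.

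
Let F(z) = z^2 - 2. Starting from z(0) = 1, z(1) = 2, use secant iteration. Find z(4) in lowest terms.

F(1) = -1, F(2) = 2. z(2) = 2 - 2·(2 - 1)/(2 - (-1)) = 4/3.
F(2) = 2, F(4/3) = -2/9. z(3) = (4/3) - (-2/9)·((4/3) - 2)/((-2/9) - 2) = 7/5.
F(4/3) = -2/9, F(7/5) = -1/25. z(4) = (7/5) - (-1/25)·((7/5) - (4/3))/((-1/25) - (-2/9)) = 58/41.

58/41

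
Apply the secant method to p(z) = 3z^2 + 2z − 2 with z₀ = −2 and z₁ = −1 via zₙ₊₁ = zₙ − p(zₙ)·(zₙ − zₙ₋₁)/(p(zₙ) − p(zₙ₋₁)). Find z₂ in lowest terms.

−8/7

p(−2) = 6, p(−1) = −1. z₂ = (−1) − (−1)·((−1) − (−2))/((−1) − 6) = −8/7.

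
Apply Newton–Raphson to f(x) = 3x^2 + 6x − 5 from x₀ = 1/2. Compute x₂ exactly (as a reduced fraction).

f'(x) = 6x + 6.
f(1/2) = −5/4, f'(1/2) = 9, so x₁ = (1/2) − (−5/4)/9 = 23/36.
f(23/36) = 25/432, f'(23/36) = 59/6, so x₂ = (23/36) − (25/432)/(59/6) = 2689/4248.

2689/4248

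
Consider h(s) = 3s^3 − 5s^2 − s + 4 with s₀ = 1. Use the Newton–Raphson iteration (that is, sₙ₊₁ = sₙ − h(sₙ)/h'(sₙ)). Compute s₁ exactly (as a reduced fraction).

h'(s) = 9s^2 − 10s − 1.
h(1) = 1, h'(1) = −2, so s₁ = 1 − 1/(−2) = 3/2.

3/2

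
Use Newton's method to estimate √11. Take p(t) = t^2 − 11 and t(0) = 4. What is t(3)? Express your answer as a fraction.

4106353/1238112

p'(t) = 2t.
p(4) = 5, p'(4) = 8, so t(1) = 4 − 5/8 = 27/8.
p(27/8) = 25/64, p'(27/8) = 27/4, so t(2) = (27/8) − (25/64)/(27/4) = 1433/432.
p(1433/432) = 625/186624, p'(1433/432) = 1433/216, so t(3) = (1433/432) − (625/186624)/(1433/216) = 4106353/1238112.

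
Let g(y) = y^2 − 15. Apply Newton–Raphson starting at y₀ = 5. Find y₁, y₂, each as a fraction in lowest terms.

g'(y) = 2y.
g(5) = 10, g'(5) = 10, so y₁ = 5 − 10/10 = 4.
g(4) = 1, g'(4) = 8, so y₂ = 4 − 1/8 = 31/8.

y₁ = 4, y₂ = 31/8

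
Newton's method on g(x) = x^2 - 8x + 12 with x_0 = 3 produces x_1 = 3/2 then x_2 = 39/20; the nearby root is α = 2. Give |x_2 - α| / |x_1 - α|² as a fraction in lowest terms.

x_1 - α = 3/2 - 2 = -1/2, so |x_1 - α| = 1/2.
x_2 - α = 39/20 - 2 = -1/20, so |x_2 - α| = 1/20.
|x_1 - α|² = 1/4.
Ratio = (1/20) / (1/4) = 1/5.

1/5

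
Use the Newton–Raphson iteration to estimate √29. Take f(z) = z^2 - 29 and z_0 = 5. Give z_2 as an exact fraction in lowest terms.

f'(z) = 2z.
f(5) = -4, f'(5) = 10, so z_1 = 5 - (-4)/10 = 27/5.
f(27/5) = 4/25, f'(27/5) = 54/5, so z_2 = (27/5) - (4/25)/(54/5) = 727/135.

727/135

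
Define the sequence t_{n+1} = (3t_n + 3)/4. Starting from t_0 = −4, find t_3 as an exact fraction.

3/64

t_1 = (3·(−4) + 3)/4 = −9/4.
t_2 = (3·(−9/4) + 3)/4 = −15/16.
t_3 = (3·(−15/16) + 3)/4 = 3/64.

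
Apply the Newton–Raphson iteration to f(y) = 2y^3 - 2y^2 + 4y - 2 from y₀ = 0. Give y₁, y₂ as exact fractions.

f'(y) = 6y^2 - 4y + 4.
f(0) = -2, f'(0) = 4, so y₁ = 0 - (-2)/4 = 1/2.
f(1/2) = -1/4, f'(1/2) = 7/2, so y₂ = (1/2) - (-1/4)/(7/2) = 4/7.

y₁ = 1/2, y₂ = 4/7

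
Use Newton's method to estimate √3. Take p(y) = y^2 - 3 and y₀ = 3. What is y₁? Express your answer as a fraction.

p'(y) = 2y.
p(3) = 6, p'(3) = 6, so y₁ = 3 - 6/6 = 2.

2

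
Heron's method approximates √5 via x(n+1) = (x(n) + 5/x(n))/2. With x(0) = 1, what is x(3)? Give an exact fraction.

47/21

x(1) = (1 + 5/1)/2 = 3.
x(2) = (3 + 5/3)/2 = 7/3.
x(3) = (7/3 + 5/(7/3))/2 = 47/21.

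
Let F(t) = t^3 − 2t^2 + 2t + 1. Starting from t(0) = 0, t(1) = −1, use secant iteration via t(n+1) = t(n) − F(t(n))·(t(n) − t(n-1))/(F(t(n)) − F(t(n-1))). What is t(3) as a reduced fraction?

F(0) = 1, F(−1) = −4. t(2) = (−1) − (−4)·((−1) − 0)/((−4) − 1) = −1/5.
F(−1) = −4, F(−1/5) = 64/125. t(3) = (−1/5) − (64/125)·((−1/5) − (−1))/((64/125) − (−4)) = −41/141.

−41/141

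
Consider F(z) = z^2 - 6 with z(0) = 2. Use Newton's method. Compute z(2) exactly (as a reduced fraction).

F'(z) = 2z.
F(2) = -2, F'(2) = 4, so z(1) = 2 - (-2)/4 = 5/2.
F(5/2) = 1/4, F'(5/2) = 5, so z(2) = (5/2) - (1/4)/5 = 49/20.

49/20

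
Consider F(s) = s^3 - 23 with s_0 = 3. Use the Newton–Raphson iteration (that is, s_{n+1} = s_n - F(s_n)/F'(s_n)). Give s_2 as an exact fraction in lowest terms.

F'(s) = 3s^2.
F(3) = 4, F'(3) = 27, so s_1 = 3 - 4/27 = 77/27.
F(77/27) = 3824/19683, F'(77/27) = 5929/243, so s_2 = (77/27) - (3824/19683)/(5929/243) = 1365775/480249.

1365775/480249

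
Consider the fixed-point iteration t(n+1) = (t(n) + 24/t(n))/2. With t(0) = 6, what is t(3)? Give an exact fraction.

t(1) = (6 + 24/6)/2 = 5.
t(2) = (5 + 24/5)/2 = 49/10.
t(3) = (49/10 + 24/(49/10))/2 = 4801/980.

4801/980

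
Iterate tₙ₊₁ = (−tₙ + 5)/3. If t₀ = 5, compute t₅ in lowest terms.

t₁ = (−5 + 5)/3 = 0.
t₂ = (−0 + 5)/3 = 5/3.
t₃ = (−(5/3) + 5)/3 = 10/9.
t₄ = (−(10/9) + 5)/3 = 35/27.
t₅ = (−(35/27) + 5)/3 = 100/81.

100/81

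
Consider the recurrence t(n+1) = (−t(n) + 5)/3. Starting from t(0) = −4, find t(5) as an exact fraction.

103/81

t(1) = (−(−4) + 5)/3 = 3.
t(2) = (−3 + 5)/3 = 2/3.
t(3) = (−(2/3) + 5)/3 = 13/9.
t(4) = (−(13/9) + 5)/3 = 32/27.
t(5) = (−(32/27) + 5)/3 = 103/81.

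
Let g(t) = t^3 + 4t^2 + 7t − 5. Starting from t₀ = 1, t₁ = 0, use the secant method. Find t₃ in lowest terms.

g(1) = 7, g(0) = −5. t₂ = 0 − (−5)·(0 − 1)/((−5) − 7) = 5/12.
g(0) = −5, g(5/12) = −2275/1728. t₃ = (5/12) − (−2275/1728)·((5/12) − 0)/((−2275/1728) − (−5)) = 720/1273.

720/1273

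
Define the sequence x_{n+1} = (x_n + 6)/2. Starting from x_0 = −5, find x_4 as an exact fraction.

x_1 = ((−5) + 6)/2 = 1/2.
x_2 = ((1/2) + 6)/2 = 13/4.
x_3 = ((13/4) + 6)/2 = 37/8.
x_4 = ((37/8) + 6)/2 = 85/16.

85/16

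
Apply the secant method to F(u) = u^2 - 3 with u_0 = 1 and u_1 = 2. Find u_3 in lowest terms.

F(1) = -2, F(2) = 1. u_2 = 2 - 1·(2 - 1)/(1 - (-2)) = 5/3.
F(2) = 1, F(5/3) = -2/9. u_3 = (5/3) - (-2/9)·((5/3) - 2)/((-2/9) - 1) = 19/11.

19/11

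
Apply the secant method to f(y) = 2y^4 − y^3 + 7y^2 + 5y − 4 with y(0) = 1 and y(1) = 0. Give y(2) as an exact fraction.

f(1) = 9, f(0) = −4. y(2) = 0 − (−4)·(0 − 1)/((−4) − 9) = 4/13.

4/13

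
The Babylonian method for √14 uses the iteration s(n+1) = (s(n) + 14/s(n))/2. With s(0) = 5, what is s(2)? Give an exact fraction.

s(1) = (5 + 14/5)/2 = 39/10.
s(2) = (39/10 + 14/(39/10))/2 = 2921/780.

2921/780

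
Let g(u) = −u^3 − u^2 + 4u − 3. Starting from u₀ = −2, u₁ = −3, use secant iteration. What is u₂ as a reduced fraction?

g(−2) = −7, g(−3) = 3. u₂ = (−3) − 3·((−3) − (−2))/(3 − (−7)) = −27/10.

−27/10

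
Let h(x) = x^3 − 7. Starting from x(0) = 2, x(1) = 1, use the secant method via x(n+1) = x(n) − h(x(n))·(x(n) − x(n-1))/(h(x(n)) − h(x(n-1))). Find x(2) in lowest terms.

h(2) = 1, h(1) = −6. x(2) = 1 − (−6)·(1 − 2)/((−6) − 1) = 13/7.

13/7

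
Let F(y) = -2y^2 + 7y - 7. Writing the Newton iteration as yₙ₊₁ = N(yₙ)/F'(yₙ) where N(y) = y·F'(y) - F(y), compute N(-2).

-1

F'(y) = -4y + 7.
N(y) = y·F'(y) - F(y) = y·(-4y + 7) - (-2y^2 + 7y - 7) = -2y^2 + 7.
N(-2) = -1.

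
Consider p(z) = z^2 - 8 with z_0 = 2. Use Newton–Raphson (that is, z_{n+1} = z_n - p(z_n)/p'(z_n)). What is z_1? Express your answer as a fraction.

3

p'(z) = 2z.
p(2) = -4, p'(2) = 4, so z_1 = 2 - (-4)/4 = 3.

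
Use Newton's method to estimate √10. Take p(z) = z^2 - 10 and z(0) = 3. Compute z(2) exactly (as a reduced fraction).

721/228

p'(z) = 2z.
p(3) = -1, p'(3) = 6, so z(1) = 3 - (-1)/6 = 19/6.
p(19/6) = 1/36, p'(19/6) = 19/3, so z(2) = (19/6) - (1/36)/(19/3) = 721/228.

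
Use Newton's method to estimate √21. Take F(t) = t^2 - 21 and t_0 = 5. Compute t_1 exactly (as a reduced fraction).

F'(t) = 2t.
F(5) = 4, F'(5) = 10, so t_1 = 5 - 4/10 = 23/5.

23/5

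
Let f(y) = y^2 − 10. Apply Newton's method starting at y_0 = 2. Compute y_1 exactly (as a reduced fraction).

7/2

f'(y) = 2y.
f(2) = −6, f'(2) = 4, so y_1 = 2 − (−6)/4 = 7/2.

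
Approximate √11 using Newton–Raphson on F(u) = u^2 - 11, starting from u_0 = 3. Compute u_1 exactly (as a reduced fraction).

10/3

F'(u) = 2u.
F(3) = -2, F'(3) = 6, so u_1 = 3 - (-2)/6 = 10/3.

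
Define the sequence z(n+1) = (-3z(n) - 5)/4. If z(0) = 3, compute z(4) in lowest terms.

59/128

z(1) = (-3·3 - 5)/4 = -7/2.
z(2) = (-3·(-7/2) - 5)/4 = 11/8.
z(3) = (-3·(11/8) - 5)/4 = -73/32.
z(4) = (-3·(-73/32) - 5)/4 = 59/128.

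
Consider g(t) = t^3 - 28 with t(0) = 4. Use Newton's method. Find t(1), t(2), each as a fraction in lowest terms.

t(1) = 13/4, t(2) = 1031/338

g'(t) = 3t^2.
g(4) = 36, g'(4) = 48, so t(1) = 4 - 36/48 = 13/4.
g(13/4) = 405/64, g'(13/4) = 507/16, so t(2) = (13/4) - (405/64)/(507/16) = 1031/338.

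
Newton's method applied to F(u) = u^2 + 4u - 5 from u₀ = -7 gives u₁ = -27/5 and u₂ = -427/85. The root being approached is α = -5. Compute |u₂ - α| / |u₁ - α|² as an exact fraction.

5/34

u₁ - α = -27/5 - (-5) = -27/5 + 5 = -2/5, so |u₁ - α| = 2/5.
u₂ - α = -427/85 - (-5) = -427/85 + 5 = -2/85, so |u₂ - α| = 2/85.
|u₁ - α|² = 4/25.
Ratio = (2/85) / (4/25) = 5/34.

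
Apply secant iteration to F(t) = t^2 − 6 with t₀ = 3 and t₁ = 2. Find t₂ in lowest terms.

12/5

F(3) = 3, F(2) = −2. t₂ = 2 − (−2)·(2 − 3)/((−2) − 3) = 12/5.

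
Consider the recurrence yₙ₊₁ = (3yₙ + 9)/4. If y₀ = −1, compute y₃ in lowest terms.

y₁ = (3·(−1) + 9)/4 = 3/2.
y₂ = (3·(3/2) + 9)/4 = 27/8.
y₃ = (3·(27/8) + 9)/4 = 153/32.

153/32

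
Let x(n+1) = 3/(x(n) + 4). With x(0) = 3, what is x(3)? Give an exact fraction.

93/145

x(1) = 3/(3 + 4) = 3/7.
x(2) = 3/(3/7 + 4) = 21/31.
x(3) = 3/(21/31 + 4) = 93/145.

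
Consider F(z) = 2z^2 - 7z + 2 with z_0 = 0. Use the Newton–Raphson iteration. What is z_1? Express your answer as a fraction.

2/7

F'(z) = 4z - 7.
F(0) = 2, F'(0) = -7, so z_1 = 0 - 2/(-7) = 2/7.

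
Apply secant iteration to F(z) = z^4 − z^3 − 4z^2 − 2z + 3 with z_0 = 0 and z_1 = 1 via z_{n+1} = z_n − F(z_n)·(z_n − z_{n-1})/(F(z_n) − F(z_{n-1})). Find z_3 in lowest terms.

13/21

F(0) = 3, F(1) = −3. z_2 = 1 − (−3)·(1 − 0)/((−3) − 3) = 1/2.
F(1) = −3, F(1/2) = 15/16. z_3 = (1/2) − (15/16)·((1/2) − 1)/((15/16) − (−3)) = 13/21.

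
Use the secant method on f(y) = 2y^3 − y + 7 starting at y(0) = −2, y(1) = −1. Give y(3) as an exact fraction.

−2399/1385

f(−2) = −7, f(−1) = 6. y(2) = (−1) − 6·((−1) − (−2))/(6 − (−7)) = −19/13.
f(−1) = 6, f(−19/13) = 4872/2197. y(3) = (−19/13) − (4872/2197)·((−19/13) − (−1))/((4872/2197) − 6) = −2399/1385.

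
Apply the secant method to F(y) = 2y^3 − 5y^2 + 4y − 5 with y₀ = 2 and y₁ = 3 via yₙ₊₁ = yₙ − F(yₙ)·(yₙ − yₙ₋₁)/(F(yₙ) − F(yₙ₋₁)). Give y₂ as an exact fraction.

F(2) = −1, F(3) = 16. y₂ = 3 − 16·(3 − 2)/(16 − (−1)) = 35/17.

35/17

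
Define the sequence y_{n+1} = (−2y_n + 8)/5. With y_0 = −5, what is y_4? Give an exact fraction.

616/625

y_1 = (−2·(−5) + 8)/5 = 18/5.
y_2 = (−2·(18/5) + 8)/5 = 4/25.
y_3 = (−2·(4/25) + 8)/5 = 192/125.
y_4 = (−2·(192/125) + 8)/5 = 616/625.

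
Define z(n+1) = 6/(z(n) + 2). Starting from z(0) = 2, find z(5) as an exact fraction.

z(1) = 6/(2 + 2) = 3/2.
z(2) = 6/(3/2 + 2) = 12/7.
z(3) = 6/(12/7 + 2) = 21/13.
z(4) = 6/(21/13 + 2) = 78/47.
z(5) = 6/(78/47 + 2) = 141/86.

141/86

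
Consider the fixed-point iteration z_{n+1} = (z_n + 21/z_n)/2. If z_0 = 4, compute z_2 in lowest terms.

z_1 = (4 + 21/4)/2 = 37/8.
z_2 = (37/8 + 21/(37/8))/2 = 2713/592.

2713/592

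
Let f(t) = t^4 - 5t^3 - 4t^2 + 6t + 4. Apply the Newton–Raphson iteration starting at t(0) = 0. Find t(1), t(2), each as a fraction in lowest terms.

t(1) = -2/3, t(2) = -30/47

f'(t) = 4t^3 - 15t^2 - 8t + 6.
f(0) = 4, f'(0) = 6, so t(1) = 0 - 4/6 = -2/3.
f(-2/3) = -8/81, f'(-2/3) = 94/27, so t(2) = (-2/3) - (-8/81)/(94/27) = -30/47.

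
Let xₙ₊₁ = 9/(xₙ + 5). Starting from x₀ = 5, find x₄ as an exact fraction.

x₁ = 9/(5 + 5) = 9/10.
x₂ = 9/(9/10 + 5) = 90/59.
x₃ = 9/(90/59 + 5) = 531/385.
x₄ = 9/(531/385 + 5) = 3465/2456.

3465/2456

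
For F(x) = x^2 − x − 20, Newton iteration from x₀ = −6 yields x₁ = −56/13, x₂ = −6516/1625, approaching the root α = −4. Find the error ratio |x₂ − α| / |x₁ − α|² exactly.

x₁ − α = −56/13 − (−4) = −56/13 + 4 = −4/13, so |x₁ − α| = 4/13.
x₂ − α = −6516/1625 − (−4) = −6516/1625 + 4 = −16/1625, so |x₂ − α| = 16/1625.
|x₁ − α|² = 16/169.
Ratio = (16/1625) / (16/169) = 13/125.

13/125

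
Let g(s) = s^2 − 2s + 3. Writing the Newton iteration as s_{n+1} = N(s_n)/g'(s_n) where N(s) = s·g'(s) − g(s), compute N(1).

g'(s) = 2s − 2.
N(s) = s·g'(s) − g(s) = s·(2s − 2) − (s^2 − 2s + 3) = s^2 − 3.
N(1) = −2.

−2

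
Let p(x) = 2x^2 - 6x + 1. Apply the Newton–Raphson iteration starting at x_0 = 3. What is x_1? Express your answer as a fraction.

p'(x) = 4x - 6.
p(3) = 1, p'(3) = 6, so x_1 = 3 - 1/6 = 17/6.

17/6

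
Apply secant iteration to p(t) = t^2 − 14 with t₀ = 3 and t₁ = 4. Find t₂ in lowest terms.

26/7

p(3) = −5, p(4) = 2. t₂ = 4 − 2·(4 − 3)/(2 − (−5)) = 26/7.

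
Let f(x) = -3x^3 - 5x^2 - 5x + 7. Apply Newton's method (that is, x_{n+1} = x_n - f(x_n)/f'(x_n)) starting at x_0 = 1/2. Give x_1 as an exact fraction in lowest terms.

f'(x) = -9x^2 - 10x - 5.
f(1/2) = 23/8, f'(1/2) = -49/4, so x_1 = (1/2) - (23/8)/(-49/4) = 36/49.

36/49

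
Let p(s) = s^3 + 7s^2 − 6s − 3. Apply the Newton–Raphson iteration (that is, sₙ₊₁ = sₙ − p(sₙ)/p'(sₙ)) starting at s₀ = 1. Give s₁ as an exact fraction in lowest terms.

p'(s) = 3s^2 + 14s − 6.
p(1) = −1, p'(1) = 11, so s₁ = 1 − (−1)/11 = 12/11.

12/11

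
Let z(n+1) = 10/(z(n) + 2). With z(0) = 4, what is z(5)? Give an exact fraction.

535/237

z(1) = 10/(4 + 2) = 5/3.
z(2) = 10/(5/3 + 2) = 30/11.
z(3) = 10/(30/11 + 2) = 55/26.
z(4) = 10/(55/26 + 2) = 260/107.
z(5) = 10/(260/107 + 2) = 535/237.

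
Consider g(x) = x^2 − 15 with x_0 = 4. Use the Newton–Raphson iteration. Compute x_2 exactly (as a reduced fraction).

1921/496

g'(x) = 2x.
g(4) = 1, g'(4) = 8, so x_1 = 4 − 1/8 = 31/8.
g(31/8) = 1/64, g'(31/8) = 31/4, so x_2 = (31/8) − (1/64)/(31/4) = 1921/496.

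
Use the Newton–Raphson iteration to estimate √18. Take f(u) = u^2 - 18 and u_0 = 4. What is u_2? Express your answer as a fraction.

f'(u) = 2u.
f(4) = -2, f'(4) = 8, so u_1 = 4 - (-2)/8 = 17/4.
f(17/4) = 1/16, f'(17/4) = 17/2, so u_2 = (17/4) - (1/16)/(17/2) = 577/136.

577/136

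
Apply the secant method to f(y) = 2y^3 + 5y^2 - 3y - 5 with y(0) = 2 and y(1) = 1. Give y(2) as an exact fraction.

27/26

f(2) = 25, f(1) = -1. y(2) = 1 - (-1)·(1 - 2)/((-1) - 25) = 27/26.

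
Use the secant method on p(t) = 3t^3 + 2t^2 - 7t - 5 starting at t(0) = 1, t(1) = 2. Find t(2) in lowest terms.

p(1) = -7, p(2) = 13. t(2) = 2 - 13·(2 - 1)/(13 - (-7)) = 27/20.

27/20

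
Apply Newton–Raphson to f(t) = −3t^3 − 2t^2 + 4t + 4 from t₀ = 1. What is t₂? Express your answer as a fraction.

f'(t) = −9t^2 − 4t + 4.
f(1) = 3, f'(1) = −9, so t₁ = 1 − 3/(−9) = 4/3.
f(4/3) = −4/3, f'(4/3) = −52/3, so t₂ = (4/3) − (−4/3)/(−52/3) = 49/39.

49/39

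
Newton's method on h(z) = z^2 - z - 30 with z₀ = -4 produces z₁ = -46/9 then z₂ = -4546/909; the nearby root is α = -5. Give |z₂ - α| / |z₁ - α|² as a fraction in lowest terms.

z₁ - α = -46/9 - (-5) = -46/9 + 5 = -1/9, so |z₁ - α| = 1/9.
z₂ - α = -4546/909 - (-5) = -4546/909 + 5 = -1/909, so |z₂ - α| = 1/909.
|z₁ - α|² = 1/81.
Ratio = (1/909) / (1/81) = 9/101.

9/101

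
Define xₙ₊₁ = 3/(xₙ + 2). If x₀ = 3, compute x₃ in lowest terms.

39/41

x₁ = 3/(3 + 2) = 3/5.
x₂ = 3/(3/5 + 2) = 15/13.
x₃ = 3/(15/13 + 2) = 39/41.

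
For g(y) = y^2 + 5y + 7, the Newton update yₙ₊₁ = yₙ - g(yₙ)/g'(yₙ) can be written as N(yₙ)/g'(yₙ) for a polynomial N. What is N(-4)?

g'(y) = 2y + 5.
N(y) = y·g'(y) - g(y) = y·(2y + 5) - (y^2 + 5y + 7) = y^2 - 7.
N(-4) = 9.

9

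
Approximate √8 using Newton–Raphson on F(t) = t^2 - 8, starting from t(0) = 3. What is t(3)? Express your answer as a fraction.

F'(t) = 2t.
F(3) = 1, F'(3) = 6, so t(1) = 3 - 1/6 = 17/6.
F(17/6) = 1/36, F'(17/6) = 17/3, so t(2) = (17/6) - (1/36)/(17/3) = 577/204.
F(577/204) = 1/41616, F'(577/204) = 577/102, so t(3) = (577/204) - (1/41616)/(577/102) = 665857/235416.

665857/235416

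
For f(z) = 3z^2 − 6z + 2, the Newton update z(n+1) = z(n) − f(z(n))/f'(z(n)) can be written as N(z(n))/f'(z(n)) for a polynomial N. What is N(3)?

f'(z) = 6z − 6.
N(z) = z·f'(z) − f(z) = z·(6z − 6) − (3z^2 − 6z + 2) = 3z^2 − 2.
N(3) = 25.

25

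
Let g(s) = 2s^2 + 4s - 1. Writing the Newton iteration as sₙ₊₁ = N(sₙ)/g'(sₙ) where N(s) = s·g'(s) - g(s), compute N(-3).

g'(s) = 4s + 4.
N(s) = s·g'(s) - g(s) = s·(4s + 4) - (2s^2 + 4s - 1) = 2s^2 + 1.
N(-3) = 19.

19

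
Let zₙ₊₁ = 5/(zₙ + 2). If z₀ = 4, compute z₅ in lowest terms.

z₁ = 5/(4 + 2) = 5/6.
z₂ = 5/(5/6 + 2) = 30/17.
z₃ = 5/(30/17 + 2) = 85/64.
z₄ = 5/(85/64 + 2) = 320/213.
z₅ = 5/(320/213 + 2) = 1065/746.

1065/746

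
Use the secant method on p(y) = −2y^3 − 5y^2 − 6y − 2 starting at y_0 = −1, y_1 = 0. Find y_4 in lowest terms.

−1206/2449

p(−1) = 1, p(0) = −2. y_2 = 0 − (−2)·(0 − (−1))/((−2) − 1) = −2/3.
p(0) = −2, p(−2/3) = 10/27. y_3 = (−2/3) − (10/27)·((−2/3) − 0)/((10/27) − (−2)) = −9/16.
p(−2/3) = 10/27, p(−9/16) = 305/2048. y_4 = (−9/16) − (305/2048)·((−9/16) − (−2/3))/((305/2048) − (10/27)) = −1206/2449.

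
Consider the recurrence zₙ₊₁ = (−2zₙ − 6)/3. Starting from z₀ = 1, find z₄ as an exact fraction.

z₁ = (−2·1 − 6)/3 = −8/3.
z₂ = (−2·(−8/3) − 6)/3 = −2/9.
z₃ = (−2·(−2/9) − 6)/3 = −50/27.
z₄ = (−2·(−50/27) − 6)/3 = −62/81.

−62/81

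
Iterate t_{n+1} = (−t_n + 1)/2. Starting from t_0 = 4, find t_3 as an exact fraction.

−1/8

t_1 = (−4 + 1)/2 = −3/2.
t_2 = (−(−3/2) + 1)/2 = 5/4.
t_3 = (−(5/4) + 1)/2 = −1/8.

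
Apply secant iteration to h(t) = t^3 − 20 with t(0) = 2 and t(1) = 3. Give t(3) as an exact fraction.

h(2) = −12, h(3) = 7. t(2) = 3 − 7·(3 − 2)/(7 − (−12)) = 50/19.
h(3) = 7, h(50/19) = −12180/6859. t(3) = (50/19) − (−12180/6859)·((50/19) − 3)/((−12180/6859) − 7) = 23270/8599.

23270/8599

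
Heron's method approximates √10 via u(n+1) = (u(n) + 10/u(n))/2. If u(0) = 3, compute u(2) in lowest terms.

u(1) = (3 + 10/3)/2 = 19/6.
u(2) = (19/6 + 10/(19/6))/2 = 721/228.

721/228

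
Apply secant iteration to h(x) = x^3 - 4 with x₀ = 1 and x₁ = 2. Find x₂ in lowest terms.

h(1) = -3, h(2) = 4. x₂ = 2 - 4·(2 - 1)/(4 - (-3)) = 10/7.

10/7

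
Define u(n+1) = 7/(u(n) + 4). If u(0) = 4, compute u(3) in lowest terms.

273/212

u(1) = 7/(4 + 4) = 7/8.
u(2) = 7/(7/8 + 4) = 56/39.
u(3) = 7/(56/39 + 4) = 273/212.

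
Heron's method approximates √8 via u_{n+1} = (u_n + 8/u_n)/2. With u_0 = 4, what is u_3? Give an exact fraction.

u_1 = (4 + 8/4)/2 = 3.
u_2 = (3 + 8/3)/2 = 17/6.
u_3 = (17/6 + 8/(17/6))/2 = 577/204.

577/204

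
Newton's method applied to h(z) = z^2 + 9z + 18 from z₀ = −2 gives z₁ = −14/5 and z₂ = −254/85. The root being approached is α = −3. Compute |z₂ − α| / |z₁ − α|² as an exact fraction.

z₁ − α = −14/5 − (−3) = −14/5 + 3 = 1/5, so |z₁ − α| = 1/5.
z₂ − α = −254/85 − (−3) = −254/85 + 3 = 1/85, so |z₂ − α| = 1/85.
|z₁ − α|² = 1/25.
Ratio = (1/85) / (1/25) = 5/17.

5/17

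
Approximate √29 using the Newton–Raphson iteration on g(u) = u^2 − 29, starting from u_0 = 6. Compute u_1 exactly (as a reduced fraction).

g'(u) = 2u.
g(6) = 7, g'(6) = 12, so u_1 = 6 − 7/12 = 65/12.

65/12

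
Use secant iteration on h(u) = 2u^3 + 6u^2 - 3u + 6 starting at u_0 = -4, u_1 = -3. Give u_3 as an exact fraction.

h(-4) = -14, h(-3) = 15. u_2 = (-3) - 15·((-3) - (-4))/(15 - (-14)) = -102/29.
h(-3) = 15, h(-102/29) = 91560/24389. u_3 = (-102/29) - (91560/24389)·((-102/29) - (-3))/((91560/24389) - 15) = -4498/1219.

-4498/1219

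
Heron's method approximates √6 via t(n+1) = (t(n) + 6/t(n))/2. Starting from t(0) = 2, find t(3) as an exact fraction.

4801/1960

t(1) = (2 + 6/2)/2 = 5/2.
t(2) = (5/2 + 6/(5/2))/2 = 49/20.
t(3) = (49/20 + 6/(49/20))/2 = 4801/1960.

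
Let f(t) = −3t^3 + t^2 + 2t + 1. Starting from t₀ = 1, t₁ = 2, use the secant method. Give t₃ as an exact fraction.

314/285

f(1) = 1, f(2) = −15. t₂ = 2 − (−15)·(2 − 1)/((−15) − 1) = 17/16.
f(2) = −15, f(17/16) = 2685/4096. t₃ = (17/16) − (2685/4096)·((17/16) − 2)/((2685/4096) − (−15)) = 314/285.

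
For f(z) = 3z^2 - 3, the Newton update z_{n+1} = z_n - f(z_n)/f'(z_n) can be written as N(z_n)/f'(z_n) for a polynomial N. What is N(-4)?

f'(z) = 6z.
N(z) = z·f'(z) - f(z) = z·(6z) - (3z^2 - 3) = 3z^2 + 3.
N(-4) = 51.

51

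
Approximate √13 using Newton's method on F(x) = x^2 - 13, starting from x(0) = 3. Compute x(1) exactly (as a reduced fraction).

11/3

F'(x) = 2x.
F(3) = -4, F'(3) = 6, so x(1) = 3 - (-4)/6 = 11/3.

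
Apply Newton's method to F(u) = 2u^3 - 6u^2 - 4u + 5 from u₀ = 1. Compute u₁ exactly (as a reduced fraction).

7/10

F'(u) = 6u^2 - 12u - 4.
F(1) = -3, F'(1) = -10, so u₁ = 1 - (-3)/(-10) = 7/10.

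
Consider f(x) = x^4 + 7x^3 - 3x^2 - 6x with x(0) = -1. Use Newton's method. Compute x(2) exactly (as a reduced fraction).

f'(x) = 4x^3 + 21x^2 - 6x - 6.
f(-1) = -3, f'(-1) = 17, so x(1) = (-1) - (-3)/17 = -14/17.
f(-14/17) = -45360/83521, f'(-14/17) = 53794/4913, so x(2) = (-14/17) - (-45360/83521)/(53794/4913) = -353878/457249.

-353878/457249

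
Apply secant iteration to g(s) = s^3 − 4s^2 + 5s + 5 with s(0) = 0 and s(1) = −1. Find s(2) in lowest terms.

g(0) = 5, g(−1) = −5. s(2) = (−1) − (−5)·((−1) − 0)/((−5) − 5) = −1/2.

−1/2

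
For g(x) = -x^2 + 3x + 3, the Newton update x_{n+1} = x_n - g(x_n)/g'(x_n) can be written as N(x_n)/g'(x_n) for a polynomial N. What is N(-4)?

-19

g'(x) = -2x + 3.
N(x) = x·g'(x) - g(x) = x·(-2x + 3) - (-x^2 + 3x + 3) = -x^2 - 3.
N(-4) = -19.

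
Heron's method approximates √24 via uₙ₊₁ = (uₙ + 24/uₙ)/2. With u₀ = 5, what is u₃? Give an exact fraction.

46099201/9409960

u₁ = (5 + 24/5)/2 = 49/10.
u₂ = (49/10 + 24/(49/10))/2 = 4801/980.
u₃ = (4801/980 + 24/(4801/980))/2 = 46099201/9409960.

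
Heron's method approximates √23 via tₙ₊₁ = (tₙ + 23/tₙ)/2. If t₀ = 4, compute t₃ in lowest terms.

17913697/3735264

t₁ = (4 + 23/4)/2 = 39/8.
t₂ = (39/8 + 23/(39/8))/2 = 2993/624.
t₃ = (2993/624 + 23/(2993/624))/2 = 17913697/3735264.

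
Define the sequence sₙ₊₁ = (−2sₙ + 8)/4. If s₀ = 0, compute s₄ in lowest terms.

s₁ = (−2·0 + 8)/4 = 2.
s₂ = (−2·2 + 8)/4 = 1.
s₃ = (−2·1 + 8)/4 = 3/2.
s₄ = (−2·(3/2) + 8)/4 = 5/4.

5/4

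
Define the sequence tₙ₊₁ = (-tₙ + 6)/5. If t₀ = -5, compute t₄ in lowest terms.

t₁ = (-(-5) + 6)/5 = 11/5.
t₂ = (-(11/5) + 6)/5 = 19/25.
t₃ = (-(19/25) + 6)/5 = 131/125.
t₄ = (-(131/125) + 6)/5 = 619/625.

619/625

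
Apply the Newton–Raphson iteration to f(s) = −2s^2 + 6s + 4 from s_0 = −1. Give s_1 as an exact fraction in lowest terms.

f'(s) = −4s + 6.
f(−1) = −4, f'(−1) = 10, so s_1 = (−1) − (−4)/10 = −3/5.

−3/5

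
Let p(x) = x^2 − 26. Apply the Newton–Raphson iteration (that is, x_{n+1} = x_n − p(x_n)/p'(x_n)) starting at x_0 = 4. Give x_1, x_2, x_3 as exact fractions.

x_1 = 21/4, x_2 = 857/168, x_3 = 1468273/287952

p'(x) = 2x.
p(4) = −10, p'(4) = 8, so x_1 = 4 − (−10)/8 = 21/4.
p(21/4) = 25/16, p'(21/4) = 21/2, so x_2 = (21/4) − (25/16)/(21/2) = 857/168.
p(857/168) = 625/28224, p'(857/168) = 857/84, so x_3 = (857/168) − (625/28224)/(857/84) = 1468273/287952.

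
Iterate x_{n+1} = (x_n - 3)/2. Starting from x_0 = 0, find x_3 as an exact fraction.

-21/8

x_1 = (0 - 3)/2 = -3/2.
x_2 = ((-3/2) - 3)/2 = -9/4.
x_3 = ((-9/4) - 3)/2 = -21/8.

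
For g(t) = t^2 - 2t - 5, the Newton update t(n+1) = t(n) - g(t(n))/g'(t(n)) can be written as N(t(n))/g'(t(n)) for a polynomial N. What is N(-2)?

g'(t) = 2t - 2.
N(t) = t·g'(t) - g(t) = t·(2t - 2) - (t^2 - 2t - 5) = t^2 + 5.
N(-2) = 9.

9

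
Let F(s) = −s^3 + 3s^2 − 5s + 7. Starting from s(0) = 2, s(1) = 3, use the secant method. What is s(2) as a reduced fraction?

F(2) = 1, F(3) = −8. s(2) = 3 − (−8)·(3 − 2)/((−8) − 1) = 19/9.

19/9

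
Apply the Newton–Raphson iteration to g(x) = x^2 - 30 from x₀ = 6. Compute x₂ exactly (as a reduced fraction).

241/44

g'(x) = 2x.
g(6) = 6, g'(6) = 12, so x₁ = 6 - 6/12 = 11/2.
g(11/2) = 1/4, g'(11/2) = 11, so x₂ = (11/2) - (1/4)/11 = 241/44.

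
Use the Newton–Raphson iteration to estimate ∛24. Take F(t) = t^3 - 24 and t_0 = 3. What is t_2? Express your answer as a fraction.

13162/4563

F'(t) = 3t^2.
F(3) = 3, F'(3) = 27, so t_1 = 3 - 3/27 = 26/9.
F(26/9) = 80/729, F'(26/9) = 676/27, so t_2 = (26/9) - (80/729)/(676/27) = 13162/4563.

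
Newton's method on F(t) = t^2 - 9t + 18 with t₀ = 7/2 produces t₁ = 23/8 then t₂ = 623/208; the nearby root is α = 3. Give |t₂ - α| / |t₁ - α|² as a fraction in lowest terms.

4/13

t₁ - α = 23/8 - 3 = -1/8, so |t₁ - α| = 1/8.
t₂ - α = 623/208 - 3 = -1/208, so |t₂ - α| = 1/208.
|t₁ - α|² = 1/64.
Ratio = (1/208) / (1/64) = 4/13.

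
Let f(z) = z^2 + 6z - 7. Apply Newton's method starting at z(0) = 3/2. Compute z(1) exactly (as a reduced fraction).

37/36

f'(z) = 2z + 6.
f(3/2) = 17/4, f'(3/2) = 9, so z(1) = (3/2) - (17/4)/9 = 37/36.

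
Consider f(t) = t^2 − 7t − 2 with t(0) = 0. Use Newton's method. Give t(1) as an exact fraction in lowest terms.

f'(t) = 2t − 7.
f(0) = −2, f'(0) = −7, so t(1) = 0 − (−2)/(−7) = −2/7.

−2/7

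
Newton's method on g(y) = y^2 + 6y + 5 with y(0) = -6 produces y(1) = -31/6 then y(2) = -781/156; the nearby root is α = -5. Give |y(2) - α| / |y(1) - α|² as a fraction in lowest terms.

3/13

y(1) - α = -31/6 - (-5) = -31/6 + 5 = -1/6, so |y(1) - α| = 1/6.
y(2) - α = -781/156 - (-5) = -781/156 + 5 = -1/156, so |y(2) - α| = 1/156.
|y(1) - α|² = 1/36.
Ratio = (1/156) / (1/36) = 3/13.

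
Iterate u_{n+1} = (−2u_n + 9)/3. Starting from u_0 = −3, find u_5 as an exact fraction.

197/81

u_1 = (−2·(−3) + 9)/3 = 5.
u_2 = (−2·5 + 9)/3 = −1/3.
u_3 = (−2·(−1/3) + 9)/3 = 29/9.
u_4 = (−2·(29/9) + 9)/3 = 23/27.
u_5 = (−2·(23/27) + 9)/3 = 197/81.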